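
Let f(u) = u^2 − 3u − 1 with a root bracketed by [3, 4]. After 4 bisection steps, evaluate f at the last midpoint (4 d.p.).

0.0352

u = 3.5 gives f = 0.75, positive; keep [3, 3.5]
u = 3.25 gives f = -0.1875, negative; keep [3.25, 3.5]
u = 3.375 gives f = 0.265625, positive; keep [3.25, 3.375]
u = 3.3125 gives f = 0.0352, positive; keep [3.25, 3.3125]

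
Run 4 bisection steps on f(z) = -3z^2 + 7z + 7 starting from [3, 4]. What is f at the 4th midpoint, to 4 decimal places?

midpoint 3.5: f = -5.25 < 0 → [3, 3.5]
midpoint 3.25: f = -1.9375 < 0 → [3, 3.25]
midpoint 3.125: f = -0.421875 < 0 → [3, 3.125]
midpoint 3.0625: f = 0.3008 > 0 → [3.0625, 3.125]

0.3008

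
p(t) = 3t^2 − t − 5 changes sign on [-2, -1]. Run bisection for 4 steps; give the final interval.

t = -1.5 gives p = 3.25, positive; keep [-1.5, -1]
t = -1.25 gives p = 0.9375, positive; keep [-1.25, -1]
t = -1.125 gives p = -0.078125, negative; keep [-1.25, -1.125]
t = -1.1875 gives p = 0.418, positive; keep [-1.1875, -1.125]

[-1.1875, -1.125]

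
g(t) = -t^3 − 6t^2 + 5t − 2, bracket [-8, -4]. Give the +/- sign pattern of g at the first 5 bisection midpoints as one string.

-+--+

m = -6, g(m) = -32 (−); new bracket [-8, -6]
m = -7, g(m) = 12 (+); new bracket [-7, -6]
m = -6.5, g(m) = -13.375 (−); new bracket [-7, -6.5]
m = -6.75, g(m) = -1.5781 (−); new bracket [-7, -6.75]
m = -6.875, g(m) = 4.9824 (+); new bracket [-6.875, -6.75]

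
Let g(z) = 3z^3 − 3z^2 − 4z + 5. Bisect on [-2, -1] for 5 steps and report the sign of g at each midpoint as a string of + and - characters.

--++-

m = -1.5, g(m) = -5.875 (−); new bracket [-1.5, -1]
m = -1.25, g(m) = -0.546875 (−); new bracket [-1.25, -1]
m = -1.125, g(m) = 1.431641 (+); new bracket [-1.25, -1.125]
m = -1.1875, g(m) = 0.4958 (+); new bracket [-1.25, -1.1875]
m = -1.21875, g(m) = -0.0119 (−); new bracket [-1.21875, -1.1875]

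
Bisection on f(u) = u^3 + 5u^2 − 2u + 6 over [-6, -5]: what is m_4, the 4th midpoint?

-5.5625

midpoint -5.5: f = 1.875 > 0 → [-6, -5.5]
midpoint -5.75: f = -7.296875 < 0 → [-5.75, -5.5]
midpoint -5.625: f = -2.525391 < 0 → [-5.625, -5.5]
midpoint -5.5625: f = -0.2795 < 0 → [-5.5625, -5.5]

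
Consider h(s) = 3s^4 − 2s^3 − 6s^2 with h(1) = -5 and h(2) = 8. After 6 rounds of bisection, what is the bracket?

[1.78125, 1.796875]

h(1.5) = -5.0625 < 0, so the root lies in [1.5, 2]
h(1.75) = -0.957031 < 0, so the root lies in [1.75, 2]
h(1.875) = 2.801514 > 0, so the root lies in [1.75, 1.875]
h(1.8125) = 0.7571 > 0, so the root lies in [1.75, 1.8125]
h(1.78125) = -0.1394 < 0, so the root lies in [1.78125, 1.8125]
h(1.796875) = 0.2988 > 0, so the root lies in [1.78125, 1.796875]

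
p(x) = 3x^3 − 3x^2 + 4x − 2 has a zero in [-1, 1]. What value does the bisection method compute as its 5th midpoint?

0.5625

midpoint 0: p = -2 < 0 → [0, 1]
midpoint 0.5: p = -0.375 < 0 → [0.5, 1]
midpoint 0.75: p = 0.578125 > 0 → [0.5, 0.75]
midpoint 0.625: p = 0.0605 > 0 → [0.5, 0.625]
midpoint 0.5625: p = -0.1653 < 0 → [0.5625, 0.625]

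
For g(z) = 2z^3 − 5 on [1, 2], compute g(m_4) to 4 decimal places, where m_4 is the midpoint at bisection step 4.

z = 1.5 gives g = 1.75, positive; keep [1, 1.5]
z = 1.25 gives g = -1.09375, negative; keep [1.25, 1.5]
z = 1.375 gives g = 0.199219, positive; keep [1.25, 1.375]
z = 1.3125 gives g = -0.478, negative; keep [1.3125, 1.375]

-0.4780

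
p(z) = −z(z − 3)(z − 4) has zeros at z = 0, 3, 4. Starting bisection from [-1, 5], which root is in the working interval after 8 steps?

0

midpoint 2: p = -4 < 0 → [-1, 2]
midpoint 0.5: p = -4.375 < 0 → [-1, 0.5]
midpoint -0.25: p = 3.453125 > 0 → [-0.25, 0.5]
midpoint 0.125: p = -1.3926 < 0 → [-0.25, 0.125]
midpoint -0.0625: p = 0.7776 > 0 → [-0.0625, 0.125]
midpoint 0.03125: p = -0.3682 < 0 → [-0.0625, 0.03125]
midpoint -0.015625: p = 0.1892 > 0 → [-0.015625, 0.03125]
midpoint 0.0078125: p = -0.0933 < 0 → [-0.015625, 0.0078125]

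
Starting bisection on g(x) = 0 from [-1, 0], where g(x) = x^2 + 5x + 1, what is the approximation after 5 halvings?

-0.21875

m = -0.5, g(m) = -1.25 (−); new bracket [-0.5, 0]
m = -0.25, g(m) = -0.1875 (−); new bracket [-0.25, 0]
m = -0.125, g(m) = 0.390625 (+); new bracket [-0.25, -0.125]
m = -0.1875, g(m) = 0.0977 (+); new bracket [-0.25, -0.1875]
m = -0.21875, g(m) = -0.0459 (−); new bracket [-0.21875, -0.1875]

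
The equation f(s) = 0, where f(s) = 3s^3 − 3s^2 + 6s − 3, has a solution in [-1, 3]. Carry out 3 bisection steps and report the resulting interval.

f(1) = 3 > 0, so the root lies in [-1, 1]
f(0) = -3 < 0, so the root lies in [0, 1]
f(0.5) = -0.375 < 0, so the root lies in [0.5, 1]

[0.5, 1]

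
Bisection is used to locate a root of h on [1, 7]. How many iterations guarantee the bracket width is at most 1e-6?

Width after n steps is 6/2^n. Need 2^n ≥ 6/1e-6 = 6000000.
2^22 = 4194304 < 6000000 ≤ 2^23 = 8388608, so n = 23.

23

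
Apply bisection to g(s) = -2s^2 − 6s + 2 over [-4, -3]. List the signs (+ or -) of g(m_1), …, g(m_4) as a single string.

s = -3.5 gives g = -1.5, negative; keep [-3.5, -3]
s = -3.25 gives g = 0.375, positive; keep [-3.5, -3.25]
s = -3.375 gives g = -0.53125, negative; keep [-3.375, -3.25]
s = -3.3125 gives g = -0.0703, negative; keep [-3.3125, -3.25]

-+--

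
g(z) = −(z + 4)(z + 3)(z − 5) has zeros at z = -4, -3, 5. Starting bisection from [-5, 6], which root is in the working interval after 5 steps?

5

g(0.5) = 70.875 > 0, so the root lies in [0.5, 6]
g(3.25) = 79.296875 > 0, so the root lies in [3.25, 6]
g(4.625) = 24.662109 > 0, so the root lies in [4.625, 6]
g(5.3125) = -24.1907 < 0, so the root lies in [4.625, 5.3125]
g(4.96875) = 2.2334 > 0, so the root lies in [4.96875, 5.3125]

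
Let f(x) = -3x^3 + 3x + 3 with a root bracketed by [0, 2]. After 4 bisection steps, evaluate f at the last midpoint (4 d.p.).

-0.6738

x = 1 gives f = 3, positive; keep [1, 2]
x = 1.5 gives f = -2.625, negative; keep [1, 1.5]
x = 1.25 gives f = 0.890625, positive; keep [1.25, 1.5]
x = 1.375 gives f = -0.6738, negative; keep [1.25, 1.375]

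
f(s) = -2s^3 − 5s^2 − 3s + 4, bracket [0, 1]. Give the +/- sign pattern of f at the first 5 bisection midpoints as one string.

m = 0.5, f(m) = 1 (+); new bracket [0.5, 1]
m = 0.75, f(m) = -1.90625 (−); new bracket [0.5, 0.75]
m = 0.625, f(m) = -0.316406 (−); new bracket [0.5, 0.625]
m = 0.5625, f(m) = 0.3745 (+); new bracket [0.5625, 0.625]
m = 0.59375, f(m) = 0.0374 (+); new bracket [0.59375, 0.625]

+--++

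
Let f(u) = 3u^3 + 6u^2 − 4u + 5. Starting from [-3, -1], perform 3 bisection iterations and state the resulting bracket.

midpoint -2: f = 13 > 0 → [-3, -2]
midpoint -2.5: f = 5.625 > 0 → [-3, -2.5]
midpoint -2.75: f = -1.015625 < 0 → [-2.75, -2.5]

[-2.75, -2.5]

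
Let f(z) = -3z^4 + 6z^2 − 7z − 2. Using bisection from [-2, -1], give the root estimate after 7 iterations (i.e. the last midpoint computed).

midpoint -1.5: f = 6.8125 > 0 → [-2, -1.5]
midpoint -1.75: f = 0.488281 > 0 → [-2, -1.75]
midpoint -1.875: f = -4.860107 < 0 → [-1.875, -1.75]
midpoint -1.8125: f = -1.9783 < 0 → [-1.8125, -1.75]
midpoint -1.78125: f = -0.6951 < 0 → [-1.78125, -1.75]
midpoint -1.765625: f = -0.0912 < 0 → [-1.765625, -1.75]
midpoint -1.7578125: f = 0.2016 > 0 → [-1.765625, -1.7578125]

-1.7578125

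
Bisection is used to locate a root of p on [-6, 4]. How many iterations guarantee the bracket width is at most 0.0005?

15

Width after n steps is 10/2^n. Need 2^n ≥ 10/0.0005 = 20000.
2^14 = 16384 < 20000 ≤ 2^15 = 32768, so n = 15.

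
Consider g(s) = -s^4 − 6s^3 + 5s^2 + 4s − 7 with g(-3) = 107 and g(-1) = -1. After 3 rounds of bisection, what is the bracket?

[-1.25, -1]

s = -2 gives g = 37, positive; keep [-2, -1]
s = -1.5 gives g = 13.4375, positive; keep [-1.5, -1]
s = -1.25 gives g = 5.089844, positive; keep [-1.25, -1]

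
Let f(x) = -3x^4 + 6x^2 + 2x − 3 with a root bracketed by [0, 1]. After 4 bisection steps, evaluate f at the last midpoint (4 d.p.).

-0.2769

m = 0.5, f(m) = -0.6875 (−); new bracket [0.5, 1]
m = 0.75, f(m) = 0.925781 (+); new bracket [0.5, 0.75]
m = 0.625, f(m) = 0.135986 (+); new bracket [0.5, 0.625]
m = 0.5625, f(m) = -0.2769 (−); new bracket [0.5625, 0.625]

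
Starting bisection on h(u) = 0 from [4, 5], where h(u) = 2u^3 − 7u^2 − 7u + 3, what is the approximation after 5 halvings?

u = 4.5 gives h = 12, positive; keep [4, 4.5]
u = 4.25 gives h = 0.34375, positive; keep [4, 4.25]
u = 4.125 gives h = -4.605469, negative; keep [4.125, 4.25]
u = 4.1875 gives h = -2.2017, negative; keep [4.1875, 4.25]
u = 4.21875 gives h = -0.9468, negative; keep [4.21875, 4.25]

4.21875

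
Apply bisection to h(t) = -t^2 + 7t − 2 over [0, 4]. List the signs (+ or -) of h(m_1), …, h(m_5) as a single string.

midpoint 2: h = 8 > 0 → [0, 2]
midpoint 1: h = 4 > 0 → [0, 1]
midpoint 0.5: h = 1.25 > 0 → [0, 0.5]
midpoint 0.25: h = -0.3125 < 0 → [0.25, 0.5]
midpoint 0.375: h = 0.4844 > 0 → [0.25, 0.375]

+++-+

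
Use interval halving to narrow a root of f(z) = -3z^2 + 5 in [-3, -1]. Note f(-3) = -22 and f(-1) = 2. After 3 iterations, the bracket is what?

midpoint -2: f = -7 < 0 → [-2, -1]
midpoint -1.5: f = -1.75 < 0 → [-1.5, -1]
midpoint -1.25: f = 0.3125 > 0 → [-1.5, -1.25]

[-1.5, -1.25]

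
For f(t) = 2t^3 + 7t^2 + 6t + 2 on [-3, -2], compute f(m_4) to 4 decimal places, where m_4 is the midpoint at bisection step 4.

midpoint -2.5: f = -0.5 < 0 → [-2.5, -2]
midpoint -2.25: f = 1.15625 > 0 → [-2.5, -2.25]
midpoint -2.375: f = 0.441406 > 0 → [-2.5, -2.375]
midpoint -2.4375: f = 0.0005 > 0 → [-2.5, -2.4375]

0.0005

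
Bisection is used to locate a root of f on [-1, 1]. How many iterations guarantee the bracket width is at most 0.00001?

18

Width after n steps is 2/2^n. Need 2^n ≥ 2/0.00001 = 200000.
2^17 = 131072 < 200000 ≤ 2^18 = 262144, so n = 18.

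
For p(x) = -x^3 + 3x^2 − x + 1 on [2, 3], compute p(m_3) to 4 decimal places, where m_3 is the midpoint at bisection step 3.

-0.8418

midpoint 2.5: p = 1.625 > 0 → [2.5, 3]
midpoint 2.75: p = 0.140625 > 0 → [2.75, 3]
midpoint 2.875: p = -0.841797 < 0 → [2.75, 2.875]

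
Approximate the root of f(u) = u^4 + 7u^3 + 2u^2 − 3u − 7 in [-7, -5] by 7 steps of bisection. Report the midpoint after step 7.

-6.640625

m = -6, f(m) = -133 (−); new bracket [-7, -6]
m = -6.5, f(m) = -40.3125 (−); new bracket [-7, -6.5]
m = -6.75, f(m) = 27.488281 (+); new bracket [-6.75, -6.5]
m = -6.625, f(m) = -8.3845 (−); new bracket [-6.75, -6.625]
m = -6.6875, f(m) = 9.0444 (+); new bracket [-6.6875, -6.625]
m = -6.65625, f(m) = 0.2049 (+); new bracket [-6.65625, -6.625]
m = -6.640625, f(m) = -4.1208 (−); new bracket [-6.65625, -6.640625]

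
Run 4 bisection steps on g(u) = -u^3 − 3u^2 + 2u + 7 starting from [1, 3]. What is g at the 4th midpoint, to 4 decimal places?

u = 2 gives g = -9, negative; keep [1, 2]
u = 1.5 gives g = -0.125, negative; keep [1, 1.5]
u = 1.25 gives g = 2.859375, positive; keep [1.25, 1.5]
u = 1.375 gives g = 1.4785, positive; keep [1.375, 1.5]

1.4785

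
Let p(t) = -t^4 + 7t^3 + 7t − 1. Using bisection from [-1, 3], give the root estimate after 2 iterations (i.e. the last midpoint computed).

p(1) = 12 > 0, so the root lies in [-1, 1]
p(0) = -1 < 0, so the root lies in [0, 1]

0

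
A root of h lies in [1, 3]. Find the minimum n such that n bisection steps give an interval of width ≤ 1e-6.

21

Width after n steps is 2/2^n. Need 2^n ≥ 2/1e-6 = 2000000.
2^20 = 1048576 < 2000000 ≤ 2^21 = 2097152, so n = 21.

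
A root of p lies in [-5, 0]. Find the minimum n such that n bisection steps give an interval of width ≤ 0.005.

Width after n steps is 5/2^n. Need 2^n ≥ 5/0.005 = 1000.
2^9 = 512 < 1000 ≤ 2^10 = 1024, so n = 10.

10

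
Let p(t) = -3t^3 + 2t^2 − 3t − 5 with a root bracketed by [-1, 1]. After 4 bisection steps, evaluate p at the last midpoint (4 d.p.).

1.1660

midpoint 0: p = -5 < 0 → [-1, 0]
midpoint -0.5: p = -2.625 < 0 → [-1, -0.5]
midpoint -0.75: p = -0.359375 < 0 → [-1, -0.75]
midpoint -0.875: p = 1.166 > 0 → [-0.875, -0.75]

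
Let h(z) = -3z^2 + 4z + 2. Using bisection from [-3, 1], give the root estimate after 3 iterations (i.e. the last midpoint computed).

-0.5

midpoint -1: h = -5 < 0 → [-1, 1]
midpoint 0: h = 2 > 0 → [-1, 0]
midpoint -0.5: h = -0.75 < 0 → [-0.5, 0]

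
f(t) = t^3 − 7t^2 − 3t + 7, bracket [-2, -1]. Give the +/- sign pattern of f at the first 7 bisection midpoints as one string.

midpoint -1.5: f = -7.625 < 0 → [-1.5, -1]
midpoint -1.25: f = -2.140625 < 0 → [-1.25, -1]
midpoint -1.125: f = 0.091797 > 0 → [-1.25, -1.125]
midpoint -1.1875: f = -0.9832 < 0 → [-1.1875, -1.125]
midpoint -1.15625: f = -0.4355 < 0 → [-1.15625, -1.125]
midpoint -1.140625: f = -0.1693 < 0 → [-1.140625, -1.125]
midpoint -1.1328125: f = -0.0381 < 0 → [-1.1328125, -1.125]

--+----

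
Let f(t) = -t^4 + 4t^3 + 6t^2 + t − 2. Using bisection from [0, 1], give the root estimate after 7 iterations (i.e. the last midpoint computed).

0.4453125

f(0.5) = 0.4375 > 0, so the root lies in [0, 0.5]
f(0.25) = -1.316406 < 0, so the root lies in [0.25, 0.5]
f(0.375) = -0.590088 < 0, so the root lies in [0.375, 0.5]
f(0.4375) = -0.1157 < 0, so the root lies in [0.4375, 0.5]
f(0.46875) = 0.1508 > 0, so the root lies in [0.4375, 0.46875]
f(0.453125) = 0.015 > 0, so the root lies in [0.4375, 0.453125]
f(0.4453125) = -0.051 < 0, so the root lies in [0.4453125, 0.453125]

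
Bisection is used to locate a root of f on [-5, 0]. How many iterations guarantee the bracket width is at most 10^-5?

19

Width after n steps is 5/2^n. Need 2^n ≥ 5/10^-5 = 500000.
2^18 = 262144 < 500000 ≤ 2^19 = 524288, so n = 19.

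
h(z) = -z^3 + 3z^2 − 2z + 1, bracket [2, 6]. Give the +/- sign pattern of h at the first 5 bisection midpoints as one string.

z = 4 gives h = -23, negative; keep [2, 4]
z = 3 gives h = -5, negative; keep [2, 3]
z = 2.5 gives h = -0.875, negative; keep [2, 2.5]
z = 2.25 gives h = 0.2969, positive; keep [2.25, 2.5]
z = 2.375 gives h = -0.2246, negative; keep [2.25, 2.375]

---+-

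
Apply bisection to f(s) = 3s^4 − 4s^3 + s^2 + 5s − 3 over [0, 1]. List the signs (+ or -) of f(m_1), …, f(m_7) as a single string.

-+-++++

s = 0.5 gives f = -0.5625, negative; keep [0.5, 1]
s = 0.75 gives f = 0.574219, positive; keep [0.5, 0.75]
s = 0.625 gives f = -0.003174, negative; keep [0.625, 0.75]
s = 0.6875 gives f = 0.2806, positive; keep [0.625, 0.6875]
s = 0.65625 gives f = 0.1378, positive; keep [0.625, 0.65625]
s = 0.640625 gives f = 0.0672, positive; keep [0.625, 0.640625]
s = 0.6328125 gives f = 0.032, positive; keep [0.625, 0.6328125]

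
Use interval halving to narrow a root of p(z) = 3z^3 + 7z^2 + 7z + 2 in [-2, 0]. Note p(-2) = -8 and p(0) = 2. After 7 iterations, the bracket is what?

midpoint -1: p = -1 < 0 → [-1, 0]
midpoint -0.5: p = -0.125 < 0 → [-0.5, 0]
midpoint -0.25: p = 0.640625 > 0 → [-0.5, -0.25]
midpoint -0.375: p = 0.2012 > 0 → [-0.5, -0.375]
midpoint -0.4375: p = 0.0261 > 0 → [-0.5, -0.4375]
midpoint -0.46875: p = -0.0522 < 0 → [-0.46875, -0.4375]
midpoint -0.453125: p = -0.0137 < 0 → [-0.453125, -0.4375]

[-0.453125, -0.4375]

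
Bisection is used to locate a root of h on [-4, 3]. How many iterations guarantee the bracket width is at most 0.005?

11

Width after n steps is 7/2^n. Need 2^n ≥ 7/0.005 = 1400.
2^10 = 1024 < 1400 ≤ 2^11 = 2048, so n = 11.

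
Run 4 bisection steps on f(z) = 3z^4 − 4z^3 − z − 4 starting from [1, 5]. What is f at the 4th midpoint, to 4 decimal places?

0.9492

z = 3 gives f = 128, positive; keep [1, 3]
z = 2 gives f = 10, positive; keep [1, 2]
z = 1.5 gives f = -3.8125, negative; keep [1.5, 2]
z = 1.75 gives f = 0.9492, positive; keep [1.5, 1.75]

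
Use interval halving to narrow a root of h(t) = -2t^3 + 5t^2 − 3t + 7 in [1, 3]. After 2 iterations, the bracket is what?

midpoint 2: h = 5 > 0 → [2, 3]
midpoint 2.5: h = -0.5 < 0 → [2, 2.5]

[2, 2.5]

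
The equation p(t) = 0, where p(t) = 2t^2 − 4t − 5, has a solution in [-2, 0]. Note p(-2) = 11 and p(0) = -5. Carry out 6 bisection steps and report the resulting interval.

p(-1) = 1 > 0, so the root lies in [-1, 0]
p(-0.5) = -2.5 < 0, so the root lies in [-1, -0.5]
p(-0.75) = -0.875 < 0, so the root lies in [-1, -0.75]
p(-0.875) = 0.0312 > 0, so the root lies in [-0.875, -0.75]
p(-0.8125) = -0.4297 < 0, so the root lies in [-0.875, -0.8125]
p(-0.84375) = -0.2012 < 0, so the root lies in [-0.875, -0.84375]

[-0.875, -0.84375]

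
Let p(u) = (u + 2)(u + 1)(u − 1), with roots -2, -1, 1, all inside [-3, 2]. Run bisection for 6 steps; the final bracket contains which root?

1

p(-0.5) = -1.125 < 0, so the root lies in [-0.5, 2]
p(0.75) = -1.203125 < 0, so the root lies in [0.75, 2]
p(1.375) = 3.005859 > 0, so the root lies in [0.75, 1.375]
p(1.0625) = 0.3948 > 0, so the root lies in [0.75, 1.0625]
p(0.90625) = -0.5194 < 0, so the root lies in [0.90625, 1.0625]
p(0.984375) = -0.0925 < 0, so the root lies in [0.984375, 1.0625]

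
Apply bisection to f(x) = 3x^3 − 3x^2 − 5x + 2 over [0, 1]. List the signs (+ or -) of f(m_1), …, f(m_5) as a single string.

-+-++

f(0.5) = -0.875 < 0, so the root lies in [0, 0.5]
f(0.25) = 0.609375 > 0, so the root lies in [0.25, 0.5]
f(0.375) = -0.138672 < 0, so the root lies in [0.25, 0.375]
f(0.3125) = 0.2361 > 0, so the root lies in [0.3125, 0.375]
f(0.34375) = 0.0486 > 0, so the root lies in [0.34375, 0.375]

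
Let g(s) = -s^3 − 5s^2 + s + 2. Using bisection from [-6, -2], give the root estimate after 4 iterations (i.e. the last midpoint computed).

-5.25

m = -4, g(m) = -18 (−); new bracket [-6, -4]
m = -5, g(m) = -3 (−); new bracket [-6, -5]
m = -5.5, g(m) = 11.625 (+); new bracket [-5.5, -5]
m = -5.25, g(m) = 3.6406 (+); new bracket [-5.25, -5]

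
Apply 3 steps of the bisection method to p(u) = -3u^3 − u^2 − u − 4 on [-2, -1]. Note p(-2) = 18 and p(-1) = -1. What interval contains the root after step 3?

u = -1.5 gives p = 5.375, positive; keep [-1.5, -1]
u = -1.25 gives p = 1.546875, positive; keep [-1.25, -1]
u = -1.125 gives p = 0.130859, positive; keep [-1.125, -1]

[-1.125, -1]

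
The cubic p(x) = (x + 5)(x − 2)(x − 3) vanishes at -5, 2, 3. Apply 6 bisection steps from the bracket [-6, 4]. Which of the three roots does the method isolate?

-5

m = -1, p(m) = 48 (+); new bracket [-6, -1]
m = -3.5, p(m) = 53.625 (+); new bracket [-6, -3.5]
m = -4.75, p(m) = 13.078125 (+); new bracket [-6, -4.75]
m = -5.375, p(m) = -23.1621 (−); new bracket [-5.375, -4.75]
m = -5.0625, p(m) = -3.5588 (−); new bracket [-5.0625, -4.75]
m = -4.90625, p(m) = 5.119 (+); new bracket [-5.0625, -4.90625]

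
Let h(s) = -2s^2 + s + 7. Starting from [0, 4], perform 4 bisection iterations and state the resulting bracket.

[2, 2.25]

midpoint 2: h = 1 > 0 → [2, 4]
midpoint 3: h = -8 < 0 → [2, 3]
midpoint 2.5: h = -3 < 0 → [2, 2.5]
midpoint 2.25: h = -0.875 < 0 → [2, 2.25]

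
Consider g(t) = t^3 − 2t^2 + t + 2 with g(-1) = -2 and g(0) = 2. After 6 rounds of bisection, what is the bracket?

t = -0.5 gives g = 0.875, positive; keep [-1, -0.5]
t = -0.75 gives g = -0.296875, negative; keep [-0.75, -0.5]
t = -0.625 gives g = 0.349609, positive; keep [-0.75, -0.625]
t = -0.6875 gives g = 0.0422, positive; keep [-0.75, -0.6875]
t = -0.71875 gives g = -0.1233, negative; keep [-0.71875, -0.6875]
t = -0.703125 gives g = -0.0395, negative; keep [-0.703125, -0.6875]

[-0.703125, -0.6875]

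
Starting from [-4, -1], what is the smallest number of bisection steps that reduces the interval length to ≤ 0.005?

10

Width after n steps is 3/2^n. Need 2^n ≥ 3/0.005 = 600.
2^9 = 512 < 600 ≤ 2^10 = 1024, so n = 10.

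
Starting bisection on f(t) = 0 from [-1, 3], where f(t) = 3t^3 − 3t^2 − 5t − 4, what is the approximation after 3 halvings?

t = 1 gives f = -9, negative; keep [1, 3]
t = 2 gives f = -2, negative; keep [2, 3]
t = 2.5 gives f = 11.625, positive; keep [2, 2.5]

2.5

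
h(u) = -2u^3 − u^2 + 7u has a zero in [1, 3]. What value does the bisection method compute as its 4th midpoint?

1.625

midpoint 2: h = -6 < 0 → [1, 2]
midpoint 1.5: h = 1.5 > 0 → [1.5, 2]
midpoint 1.75: h = -1.53125 < 0 → [1.5, 1.75]
midpoint 1.625: h = 0.1523 > 0 → [1.625, 1.75]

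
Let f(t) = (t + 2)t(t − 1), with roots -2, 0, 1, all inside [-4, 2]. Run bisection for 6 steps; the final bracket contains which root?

m = -1, f(m) = 2 (+); new bracket [-4, -1]
m = -2.5, f(m) = -4.375 (−); new bracket [-2.5, -1]
m = -1.75, f(m) = 1.203125 (+); new bracket [-2.5, -1.75]
m = -2.125, f(m) = -0.8301 (−); new bracket [-2.125, -1.75]
m = -1.9375, f(m) = 0.3557 (+); new bracket [-2.125, -1.9375]
m = -2.03125, f(m) = -0.1924 (−); new bracket [-2.03125, -1.9375]

-2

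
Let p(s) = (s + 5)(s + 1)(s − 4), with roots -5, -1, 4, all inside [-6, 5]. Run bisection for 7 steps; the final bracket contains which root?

4

p(-0.5) = -10.125 < 0, so the root lies in [-0.5, 5]
p(2.25) = -41.234375 < 0, so the root lies in [2.25, 5]
p(3.625) = -14.958984 < 0, so the root lies in [3.625, 5]
p(4.3125) = 15.4602 > 0, so the root lies in [3.625, 4.3125]
p(3.96875) = -1.3926 < 0, so the root lies in [3.96875, 4.3125]
p(4.140625) = 6.6078 > 0, so the root lies in [3.96875, 4.140625]
p(4.0546875) = 2.503 > 0, so the root lies in [3.96875, 4.0546875]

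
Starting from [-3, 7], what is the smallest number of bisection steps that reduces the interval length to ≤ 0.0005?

Width after n steps is 10/2^n. Need 2^n ≥ 10/0.0005 = 20000.
2^14 = 16384 < 20000 ≤ 2^15 = 32768, so n = 15.

15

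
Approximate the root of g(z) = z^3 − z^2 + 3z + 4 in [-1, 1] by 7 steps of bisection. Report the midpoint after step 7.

-0.859375

midpoint 0: g = 4 > 0 → [-1, 0]
midpoint -0.5: g = 2.125 > 0 → [-1, -0.5]
midpoint -0.75: g = 0.765625 > 0 → [-1, -0.75]
midpoint -0.875: g = -0.0605 < 0 → [-0.875, -0.75]
midpoint -0.8125: g = 0.366 > 0 → [-0.875, -0.8125]
midpoint -0.84375: g = 0.1562 > 0 → [-0.875, -0.84375]
midpoint -0.859375: g = 0.0487 > 0 → [-0.875, -0.859375]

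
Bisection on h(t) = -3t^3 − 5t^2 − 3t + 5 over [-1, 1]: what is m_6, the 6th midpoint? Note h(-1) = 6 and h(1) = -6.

midpoint 0: h = 5 > 0 → [0, 1]
midpoint 0.5: h = 1.875 > 0 → [0.5, 1]
midpoint 0.75: h = -1.328125 < 0 → [0.5, 0.75]
midpoint 0.625: h = 0.4395 > 0 → [0.625, 0.75]
midpoint 0.6875: h = -0.4006 < 0 → [0.625, 0.6875]
midpoint 0.65625: h = 0.0301 > 0 → [0.65625, 0.6875]

0.65625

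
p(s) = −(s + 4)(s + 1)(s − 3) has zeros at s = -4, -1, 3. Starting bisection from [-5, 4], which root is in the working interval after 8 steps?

midpoint -0.5: p = 6.125 > 0 → [-0.5, 4]
midpoint 1.75: p = 19.765625 > 0 → [1.75, 4]
midpoint 2.875: p = 3.330078 > 0 → [2.875, 4]
midpoint 3.4375: p = -14.4392 < 0 → [2.875, 3.4375]
midpoint 3.15625: p = -4.6474 < 0 → [2.875, 3.15625]
midpoint 3.015625: p = -0.4402 < 0 → [2.875, 3.015625]
midpoint 2.9453125: p = 1.4985 > 0 → [2.9453125, 3.015625]
midpoint 2.98046875: p = 0.5427 > 0 → [2.98046875, 3.015625]

3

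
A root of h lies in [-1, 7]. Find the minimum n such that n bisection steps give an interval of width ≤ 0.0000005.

Width after n steps is 8/2^n. Need 2^n ≥ 8/0.0000005 = 16000000.
2^23 = 8388608 < 16000000 ≤ 2^24 = 16777216, so n = 24.

24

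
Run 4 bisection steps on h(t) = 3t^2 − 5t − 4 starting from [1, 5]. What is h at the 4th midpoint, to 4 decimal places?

-0.0625

t = 3 gives h = 8, positive; keep [1, 3]
t = 2 gives h = -2, negative; keep [2, 3]
t = 2.5 gives h = 2.25, positive; keep [2, 2.5]
t = 2.25 gives h = -0.0625, negative; keep [2.25, 2.5]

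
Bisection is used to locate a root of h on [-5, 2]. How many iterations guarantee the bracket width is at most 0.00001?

Width after n steps is 7/2^n. Need 2^n ≥ 7/0.00001 = 700000.
2^19 = 524288 < 700000 ≤ 2^20 = 1048576, so n = 20.

20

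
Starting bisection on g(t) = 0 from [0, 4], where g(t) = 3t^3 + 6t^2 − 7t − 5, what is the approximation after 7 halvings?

m = 2, g(m) = 29 (+); new bracket [0, 2]
m = 1, g(m) = -3 (−); new bracket [1, 2]
m = 1.5, g(m) = 8.125 (+); new bracket [1, 1.5]
m = 1.25, g(m) = 1.4844 (+); new bracket [1, 1.25]
m = 1.125, g(m) = -1.0098 (−); new bracket [1.125, 1.25]
m = 1.1875, g(m) = 0.1721 (+); new bracket [1.125, 1.1875]
m = 1.15625, g(m) = -0.4348 (−); new bracket [1.15625, 1.1875]

1.15625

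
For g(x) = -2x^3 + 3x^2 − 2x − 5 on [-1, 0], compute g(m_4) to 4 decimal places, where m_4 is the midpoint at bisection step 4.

m = -0.5, g(m) = -3 (−); new bracket [-1, -0.5]
m = -0.75, g(m) = -0.96875 (−); new bracket [-1, -0.75]
m = -0.875, g(m) = 0.386719 (+); new bracket [-0.875, -0.75]
m = -0.8125, g(m) = -0.3218 (−); new bracket [-0.875, -0.8125]

-0.3218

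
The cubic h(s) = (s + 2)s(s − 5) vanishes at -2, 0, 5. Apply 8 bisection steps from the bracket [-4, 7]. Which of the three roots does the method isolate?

5

m = 1.5, h(m) = -18.375 (−); new bracket [1.5, 7]
m = 4.25, h(m) = -19.921875 (−); new bracket [4.25, 7]
m = 5.625, h(m) = 26.806641 (+); new bracket [4.25, 5.625]
m = 4.9375, h(m) = -2.1409 (−); new bracket [4.9375, 5.625]
m = 5.28125, h(m) = 10.8152 (+); new bracket [4.9375, 5.28125]
m = 5.109375, h(m) = 3.973 (+); new bracket [4.9375, 5.109375]
m = 5.0234375, h(m) = 0.8269 (+); new bracket [4.9375, 5.0234375]
m = 4.98046875, h(m) = -0.679 (−); new bracket [4.98046875, 5.0234375]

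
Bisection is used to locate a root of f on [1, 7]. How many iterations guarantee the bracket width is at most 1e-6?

23

Width after n steps is 6/2^n. Need 2^n ≥ 6/1e-6 = 6000000.
2^22 = 4194304 < 6000000 ≤ 2^23 = 8388608, so n = 23.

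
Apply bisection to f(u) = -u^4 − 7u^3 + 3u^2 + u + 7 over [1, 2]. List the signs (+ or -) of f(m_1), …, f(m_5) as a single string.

--+--

u = 1.5 gives f = -13.4375, negative; keep [1, 1.5]
u = 1.25 gives f = -3.175781, negative; keep [1, 1.25]
u = 1.125 gives f = 0.353271, positive; keep [1.125, 1.25]
u = 1.1875 gives f = -1.2925, negative; keep [1.125, 1.1875]
u = 1.15625 gives f = -0.441, negative; keep [1.125, 1.15625]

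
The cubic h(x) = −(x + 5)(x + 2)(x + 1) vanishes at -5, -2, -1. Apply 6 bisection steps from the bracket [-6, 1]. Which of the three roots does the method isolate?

m = -2.5, h(m) = -1.875 (−); new bracket [-6, -2.5]
m = -4.25, h(m) = -5.484375 (−); new bracket [-6, -4.25]
m = -5.125, h(m) = 1.611328 (+); new bracket [-5.125, -4.25]
m = -4.6875, h(m) = -3.0969 (−); new bracket [-5.125, -4.6875]
m = -4.90625, h(m) = -1.0643 (−); new bracket [-5.125, -4.90625]
m = -5.015625, h(m) = 0.1892 (+); new bracket [-5.015625, -4.90625]

-5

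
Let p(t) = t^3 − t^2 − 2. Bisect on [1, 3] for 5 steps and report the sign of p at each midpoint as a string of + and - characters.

m = 2, p(m) = 2 (+); new bracket [1, 2]
m = 1.5, p(m) = -0.875 (−); new bracket [1.5, 2]
m = 1.75, p(m) = 0.296875 (+); new bracket [1.5, 1.75]
m = 1.625, p(m) = -0.3496 (−); new bracket [1.625, 1.75]
m = 1.6875, p(m) = -0.0422 (−); new bracket [1.6875, 1.75]

+-+--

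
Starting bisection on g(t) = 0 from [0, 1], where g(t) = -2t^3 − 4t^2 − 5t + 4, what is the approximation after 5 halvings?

t = 0.5 gives g = 0.25, positive; keep [0.5, 1]
t = 0.75 gives g = -2.84375, negative; keep [0.5, 0.75]
t = 0.625 gives g = -1.175781, negative; keep [0.5, 0.625]
t = 0.5625 gives g = -0.4341, negative; keep [0.5, 0.5625]
t = 0.53125 gives g = -0.085, negative; keep [0.5, 0.53125]

0.53125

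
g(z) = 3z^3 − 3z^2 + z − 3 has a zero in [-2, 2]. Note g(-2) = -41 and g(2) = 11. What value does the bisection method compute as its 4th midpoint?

g(0) = -3 < 0, so the root lies in [0, 2]
g(1) = -2 < 0, so the root lies in [1, 2]
g(1.5) = 1.875 > 0, so the root lies in [1, 1.5]
g(1.25) = -0.5781 < 0, so the root lies in [1.25, 1.5]

1.25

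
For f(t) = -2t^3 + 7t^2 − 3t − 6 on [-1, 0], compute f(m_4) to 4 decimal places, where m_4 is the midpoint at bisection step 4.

0.0210

m = -0.5, f(m) = -2.5 (−); new bracket [-1, -0.5]
m = -0.75, f(m) = 1.03125 (+); new bracket [-0.75, -0.5]
m = -0.625, f(m) = -0.902344 (−); new bracket [-0.75, -0.625]
m = -0.6875, f(m) = 0.021 (+); new bracket [-0.6875, -0.625]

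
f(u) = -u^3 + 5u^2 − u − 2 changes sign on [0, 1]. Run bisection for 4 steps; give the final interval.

f(0.5) = -1.375 < 0, so the root lies in [0.5, 1]
f(0.75) = -0.359375 < 0, so the root lies in [0.75, 1]
f(0.875) = 0.283203 > 0, so the root lies in [0.75, 0.875]
f(0.8125) = -0.0481 < 0, so the root lies in [0.8125, 0.875]

[0.8125, 0.875]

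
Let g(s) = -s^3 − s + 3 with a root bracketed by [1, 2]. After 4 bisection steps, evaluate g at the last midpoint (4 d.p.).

s = 1.5 gives g = -1.875, negative; keep [1, 1.5]
s = 1.25 gives g = -0.203125, negative; keep [1, 1.25]
s = 1.125 gives g = 0.451172, positive; keep [1.125, 1.25]
s = 1.1875 gives g = 0.1379, positive; keep [1.1875, 1.25]

0.1379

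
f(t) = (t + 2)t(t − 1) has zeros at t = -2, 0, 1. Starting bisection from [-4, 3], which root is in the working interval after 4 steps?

f(-0.5) = 1.125 > 0, so the root lies in [-4, -0.5]
f(-2.25) = -1.828125 < 0, so the root lies in [-2.25, -0.5]
f(-1.375) = 2.041016 > 0, so the root lies in [-2.25, -1.375]
f(-1.8125) = 0.9558 > 0, so the root lies in [-2.25, -1.8125]

-2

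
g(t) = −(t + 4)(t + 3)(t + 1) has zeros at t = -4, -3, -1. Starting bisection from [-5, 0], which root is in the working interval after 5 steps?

midpoint -2.5: g = 1.125 > 0 → [-2.5, 0]
midpoint -1.25: g = 1.203125 > 0 → [-1.25, 0]
midpoint -0.625: g = -3.005859 < 0 → [-1.25, -0.625]
midpoint -0.9375: g = -0.3948 < 0 → [-1.25, -0.9375]
midpoint -1.09375: g = 0.5194 > 0 → [-1.09375, -0.9375]

-1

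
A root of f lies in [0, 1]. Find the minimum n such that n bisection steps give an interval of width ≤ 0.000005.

18

Width after n steps is 1/2^n. Need 2^n ≥ 1/0.000005 = 200000.
2^17 = 131072 < 200000 ≤ 2^18 = 262144, so n = 18.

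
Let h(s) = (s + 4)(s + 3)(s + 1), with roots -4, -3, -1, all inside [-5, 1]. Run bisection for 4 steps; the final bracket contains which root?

-1

m = -2, h(m) = -2 (−); new bracket [-2, 1]
m = -0.5, h(m) = 4.375 (+); new bracket [-2, -0.5]
m = -1.25, h(m) = -1.203125 (−); new bracket [-1.25, -0.5]
m = -0.875, h(m) = 0.8301 (+); new bracket [-1.25, -0.875]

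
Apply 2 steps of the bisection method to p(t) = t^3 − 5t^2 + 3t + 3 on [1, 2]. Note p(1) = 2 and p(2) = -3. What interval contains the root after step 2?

[1.25, 1.5]

midpoint 1.5: p = -0.375 < 0 → [1, 1.5]
midpoint 1.25: p = 0.890625 > 0 → [1.25, 1.5]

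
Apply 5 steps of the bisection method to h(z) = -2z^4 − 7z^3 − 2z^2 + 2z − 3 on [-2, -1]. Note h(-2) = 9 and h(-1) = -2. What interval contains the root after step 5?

m = -1.5, h(m) = 3 (+); new bracket [-1.5, -1]
m = -1.25, h(m) = 0.164062 (+); new bracket [-1.25, -1]
m = -1.125, h(m) = -1.018066 (−); new bracket [-1.25, -1.125]
m = -1.1875, h(m) = -0.4505 (−); new bracket [-1.25, -1.1875]
m = -1.21875, h(m) = -0.1488 (−); new bracket [-1.25, -1.21875]

[-1.25, -1.21875]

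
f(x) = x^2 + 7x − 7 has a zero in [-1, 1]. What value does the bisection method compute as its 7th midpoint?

0.890625

midpoint 0: f = -7 < 0 → [0, 1]
midpoint 0.5: f = -3.25 < 0 → [0.5, 1]
midpoint 0.75: f = -1.1875 < 0 → [0.75, 1]
midpoint 0.875: f = -0.1094 < 0 → [0.875, 1]
midpoint 0.9375: f = 0.4414 > 0 → [0.875, 0.9375]
midpoint 0.90625: f = 0.165 > 0 → [0.875, 0.90625]
midpoint 0.890625: f = 0.0276 > 0 → [0.875, 0.890625]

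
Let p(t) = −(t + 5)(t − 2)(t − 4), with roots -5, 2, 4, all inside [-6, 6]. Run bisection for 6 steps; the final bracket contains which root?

m = 0, p(m) = -40 (−); new bracket [-6, 0]
m = -3, p(m) = -70 (−); new bracket [-6, -3]
m = -4.5, p(m) = -27.625 (−); new bracket [-6, -4.5]
m = -5.25, p(m) = 16.7656 (+); new bracket [-5.25, -4.5]
m = -4.875, p(m) = -7.627 (−); new bracket [-5.25, -4.875]
m = -5.0625, p(m) = 4.0002 (+); new bracket [-5.0625, -4.875]

-5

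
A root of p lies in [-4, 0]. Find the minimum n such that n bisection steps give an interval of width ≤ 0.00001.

Width after n steps is 4/2^n. Need 2^n ≥ 4/0.00001 = 400000.
2^18 = 262144 < 400000 ≤ 2^19 = 524288, so n = 19.

19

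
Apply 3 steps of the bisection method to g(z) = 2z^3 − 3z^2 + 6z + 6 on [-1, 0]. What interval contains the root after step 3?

midpoint -0.5: g = 2 > 0 → [-1, -0.5]
midpoint -0.75: g = -1.03125 < 0 → [-0.75, -0.5]
midpoint -0.625: g = 0.589844 > 0 → [-0.75, -0.625]

[-0.75, -0.625]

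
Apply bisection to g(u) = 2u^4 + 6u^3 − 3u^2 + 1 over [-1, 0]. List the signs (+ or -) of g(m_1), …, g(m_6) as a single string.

-++-++

m = -0.5, g(m) = -0.375 (−); new bracket [-0.5, 0]
m = -0.25, g(m) = 0.726562 (+); new bracket [-0.5, -0.25]
m = -0.375, g(m) = 0.30127 (+); new bracket [-0.5, -0.375]
m = -0.4375, g(m) = -0.0034 (−); new bracket [-0.4375, -0.375]
m = -0.40625, g(m) = 0.1571 (+); new bracket [-0.4375, -0.40625]
m = -0.421875, g(m) = 0.0789 (+); new bracket [-0.4375, -0.421875]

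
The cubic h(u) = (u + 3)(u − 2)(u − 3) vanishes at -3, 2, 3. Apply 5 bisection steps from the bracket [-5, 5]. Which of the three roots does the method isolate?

-3

u = 0 gives h = 18, positive; keep [-5, 0]
u = -2.5 gives h = 12.375, positive; keep [-5, -2.5]
u = -3.75 gives h = -29.109375, negative; keep [-3.75, -2.5]
u = -3.125 gives h = -3.9238, negative; keep [-3.125, -2.5]
u = -2.8125 gives h = 5.2449, positive; keep [-3.125, -2.8125]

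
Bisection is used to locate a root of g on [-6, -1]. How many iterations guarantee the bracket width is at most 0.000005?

20

Width after n steps is 5/2^n. Need 2^n ≥ 5/0.000005 = 1000000.
2^19 = 524288 < 1000000 ≤ 2^20 = 1048576, so n = 20.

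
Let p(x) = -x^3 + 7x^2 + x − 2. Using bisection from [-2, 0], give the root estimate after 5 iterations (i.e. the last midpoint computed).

midpoint -1: p = 5 > 0 → [-1, 0]
midpoint -0.5: p = -0.625 < 0 → [-1, -0.5]
midpoint -0.75: p = 1.609375 > 0 → [-0.75, -0.5]
midpoint -0.625: p = 0.3535 > 0 → [-0.625, -0.5]
midpoint -0.5625: p = -0.1697 < 0 → [-0.625, -0.5625]

-0.5625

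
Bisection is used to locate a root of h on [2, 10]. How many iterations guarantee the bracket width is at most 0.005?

Width after n steps is 8/2^n. Need 2^n ≥ 8/0.005 = 1600.
2^10 = 1024 < 1600 ≤ 2^11 = 2048, so n = 11.

11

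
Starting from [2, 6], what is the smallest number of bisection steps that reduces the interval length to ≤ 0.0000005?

23

Width after n steps is 4/2^n. Need 2^n ≥ 4/0.0000005 = 8000000.
2^22 = 4194304 < 8000000 ≤ 2^23 = 8388608, so n = 23.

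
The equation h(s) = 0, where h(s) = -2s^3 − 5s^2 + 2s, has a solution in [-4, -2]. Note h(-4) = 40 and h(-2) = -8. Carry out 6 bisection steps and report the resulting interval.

[-2.875, -2.84375]

midpoint -3: h = 3 > 0 → [-3, -2]
midpoint -2.5: h = -5 < 0 → [-3, -2.5]
midpoint -2.75: h = -1.71875 < 0 → [-3, -2.75]
midpoint -2.875: h = 0.4492 > 0 → [-2.875, -2.75]
midpoint -2.8125: h = -0.6812 < 0 → [-2.875, -2.8125]
midpoint -2.84375: h = -0.1277 < 0 → [-2.875, -2.84375]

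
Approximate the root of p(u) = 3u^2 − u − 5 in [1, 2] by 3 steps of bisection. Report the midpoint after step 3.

u = 1.5 gives p = 0.25, positive; keep [1, 1.5]
u = 1.25 gives p = -1.5625, negative; keep [1.25, 1.5]
u = 1.375 gives p = -0.703125, negative; keep [1.375, 1.5]

1.375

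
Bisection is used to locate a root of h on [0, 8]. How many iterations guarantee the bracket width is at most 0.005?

11

Width after n steps is 8/2^n. Need 2^n ≥ 8/0.005 = 1600.
2^10 = 1024 < 1600 ≤ 2^11 = 2048, so n = 11.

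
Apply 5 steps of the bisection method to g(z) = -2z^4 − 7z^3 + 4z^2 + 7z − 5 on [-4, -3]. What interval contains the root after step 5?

z = -3.5 gives g = 19.5, positive; keep [-4, -3.5]
z = -3.75 gives g = -1.367188, negative; keep [-3.75, -3.5]
z = -3.625 gives g = 10.278809, positive; keep [-3.75, -3.625]
z = -3.6875 gives g = 4.7751, positive; keep [-3.75, -3.6875]
z = -3.71875 gives g = 1.7859, positive; keep [-3.75, -3.71875]

[-3.75, -3.71875]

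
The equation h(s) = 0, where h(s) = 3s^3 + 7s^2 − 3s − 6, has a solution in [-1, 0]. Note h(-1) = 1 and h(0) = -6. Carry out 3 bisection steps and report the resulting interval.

[-1, -0.875]

h(-0.5) = -3.125 < 0, so the root lies in [-1, -0.5]
h(-0.75) = -1.078125 < 0, so the root lies in [-1, -0.75]
h(-0.875) = -0.025391 < 0, so the root lies in [-1, -0.875]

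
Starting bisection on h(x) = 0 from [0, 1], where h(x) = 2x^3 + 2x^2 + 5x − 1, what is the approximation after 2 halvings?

0.25

x = 0.5 gives h = 2.25, positive; keep [0, 0.5]
x = 0.25 gives h = 0.40625, positive; keep [0, 0.25]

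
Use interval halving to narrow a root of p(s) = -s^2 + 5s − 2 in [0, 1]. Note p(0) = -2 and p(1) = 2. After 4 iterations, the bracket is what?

[0.4375, 0.5]

midpoint 0.5: p = 0.25 > 0 → [0, 0.5]
midpoint 0.25: p = -0.8125 < 0 → [0.25, 0.5]
midpoint 0.375: p = -0.265625 < 0 → [0.375, 0.5]
midpoint 0.4375: p = -0.0039 < 0 → [0.4375, 0.5]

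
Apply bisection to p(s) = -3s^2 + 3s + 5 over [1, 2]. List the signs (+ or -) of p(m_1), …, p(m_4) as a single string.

midpoint 1.5: p = 2.75 > 0 → [1.5, 2]
midpoint 1.75: p = 1.0625 > 0 → [1.75, 2]
midpoint 1.875: p = 0.078125 > 0 → [1.875, 2]
midpoint 1.9375: p = -0.4492 < 0 → [1.875, 1.9375]

+++-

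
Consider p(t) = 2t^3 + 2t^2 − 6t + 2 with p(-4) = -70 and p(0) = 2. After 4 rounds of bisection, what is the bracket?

[-2.5, -2.25]

t = -2 gives p = 6, positive; keep [-4, -2]
t = -3 gives p = -16, negative; keep [-3, -2]
t = -2.5 gives p = -1.75, negative; keep [-2.5, -2]
t = -2.25 gives p = 2.8438, positive; keep [-2.5, -2.25]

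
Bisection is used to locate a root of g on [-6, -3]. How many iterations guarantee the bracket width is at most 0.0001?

15

Width after n steps is 3/2^n. Need 2^n ≥ 3/0.0001 = 30000.
2^14 = 16384 < 30000 ≤ 2^15 = 32768, so n = 15.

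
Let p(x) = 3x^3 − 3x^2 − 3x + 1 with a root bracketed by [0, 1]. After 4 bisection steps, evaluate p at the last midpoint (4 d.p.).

-0.1389

p(0.5) = -0.875 < 0, so the root lies in [0, 0.5]
p(0.25) = 0.109375 > 0, so the root lies in [0.25, 0.5]
p(0.375) = -0.388672 < 0, so the root lies in [0.25, 0.375]
p(0.3125) = -0.1389 < 0, so the root lies in [0.25, 0.3125]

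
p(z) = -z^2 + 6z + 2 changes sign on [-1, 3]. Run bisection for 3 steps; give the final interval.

midpoint 1: p = 7 > 0 → [-1, 1]
midpoint 0: p = 2 > 0 → [-1, 0]
midpoint -0.5: p = -1.25 < 0 → [-0.5, 0]

[-0.5, 0]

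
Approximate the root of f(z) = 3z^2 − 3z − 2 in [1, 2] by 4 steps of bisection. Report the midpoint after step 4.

1.4375

m = 1.5, f(m) = 0.25 (+); new bracket [1, 1.5]
m = 1.25, f(m) = -1.0625 (−); new bracket [1.25, 1.5]
m = 1.375, f(m) = -0.453125 (−); new bracket [1.375, 1.5]
m = 1.4375, f(m) = -0.1133 (−); new bracket [1.4375, 1.5]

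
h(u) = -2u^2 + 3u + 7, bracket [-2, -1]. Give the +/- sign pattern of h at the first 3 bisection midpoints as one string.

m = -1.5, h(m) = -2 (−); new bracket [-1.5, -1]
m = -1.25, h(m) = 0.125 (+); new bracket [-1.5, -1.25]
m = -1.375, h(m) = -0.90625 (−); new bracket [-1.375, -1.25]

-+-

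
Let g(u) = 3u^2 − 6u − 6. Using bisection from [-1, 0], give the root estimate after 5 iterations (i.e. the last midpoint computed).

-0.71875

u = -0.5 gives g = -2.25, negative; keep [-1, -0.5]
u = -0.75 gives g = 0.1875, positive; keep [-0.75, -0.5]
u = -0.625 gives g = -1.078125, negative; keep [-0.75, -0.625]
u = -0.6875 gives g = -0.457, negative; keep [-0.75, -0.6875]
u = -0.71875 gives g = -0.1377, negative; keep [-0.75, -0.71875]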